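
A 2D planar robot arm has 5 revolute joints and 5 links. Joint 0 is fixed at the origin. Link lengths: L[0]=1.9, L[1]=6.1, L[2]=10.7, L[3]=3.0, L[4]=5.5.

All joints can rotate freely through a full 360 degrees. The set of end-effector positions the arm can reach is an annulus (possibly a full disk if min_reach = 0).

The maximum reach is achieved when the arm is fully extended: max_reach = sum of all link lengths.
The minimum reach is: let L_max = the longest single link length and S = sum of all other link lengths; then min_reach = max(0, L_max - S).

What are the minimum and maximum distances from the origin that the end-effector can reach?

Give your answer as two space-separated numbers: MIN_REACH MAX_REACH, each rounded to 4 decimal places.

Link lengths: [1.9, 6.1, 10.7, 3.0, 5.5]
max_reach = 1.9 + 6.1 + 10.7 + 3 + 5.5 = 27.2
L_max = max([1.9, 6.1, 10.7, 3.0, 5.5]) = 10.7
S (sum of others) = 27.2 - 10.7 = 16.5
min_reach = max(0, 10.7 - 16.5) = max(0, -5.8) = 0

Answer: 0.0000 27.2000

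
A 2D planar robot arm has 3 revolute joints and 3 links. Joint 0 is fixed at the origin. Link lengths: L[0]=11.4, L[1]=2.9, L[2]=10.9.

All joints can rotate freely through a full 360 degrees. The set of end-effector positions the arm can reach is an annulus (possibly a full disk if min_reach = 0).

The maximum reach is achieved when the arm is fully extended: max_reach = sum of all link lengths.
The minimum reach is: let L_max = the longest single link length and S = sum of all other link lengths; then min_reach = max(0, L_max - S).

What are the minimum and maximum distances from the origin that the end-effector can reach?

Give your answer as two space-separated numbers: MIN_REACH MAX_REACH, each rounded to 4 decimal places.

Answer: 0.0000 25.2000

Derivation:
Link lengths: [11.4, 2.9, 10.9]
max_reach = 11.4 + 2.9 + 10.9 = 25.2
L_max = max([11.4, 2.9, 10.9]) = 11.4
S (sum of others) = 25.2 - 11.4 = 13.8
min_reach = max(0, 11.4 - 13.8) = max(0, -2.4) = 0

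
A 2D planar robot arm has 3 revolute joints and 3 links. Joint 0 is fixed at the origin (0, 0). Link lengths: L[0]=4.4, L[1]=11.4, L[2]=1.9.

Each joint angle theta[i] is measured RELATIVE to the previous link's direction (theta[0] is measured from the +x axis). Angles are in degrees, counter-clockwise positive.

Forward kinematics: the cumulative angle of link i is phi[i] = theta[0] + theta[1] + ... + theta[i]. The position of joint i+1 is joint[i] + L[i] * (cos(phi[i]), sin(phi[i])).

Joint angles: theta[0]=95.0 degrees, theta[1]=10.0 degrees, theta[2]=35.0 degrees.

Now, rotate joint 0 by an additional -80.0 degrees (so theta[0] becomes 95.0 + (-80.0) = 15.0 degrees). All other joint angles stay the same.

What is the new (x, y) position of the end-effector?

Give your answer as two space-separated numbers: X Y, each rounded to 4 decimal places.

Answer: 15.5320 7.6021

Derivation:
joint[0] = (0.0000, 0.0000)  (base)
link 0: phi[0] = 15 = 15 deg
  cos(15 deg) = 0.9659, sin(15 deg) = 0.2588
  joint[1] = (0.0000, 0.0000) + 4.4 * (0.9659, 0.2588) = (0.0000 + 4.2501, 0.0000 + 1.1388) = (4.2501, 1.1388)
link 1: phi[1] = 15 + 10 = 25 deg
  cos(25 deg) = 0.9063, sin(25 deg) = 0.4226
  joint[2] = (4.2501, 1.1388) + 11.4 * (0.9063, 0.4226) = (4.2501 + 10.3319, 1.1388 + 4.8178) = (14.5820, 5.9567)
link 2: phi[2] = 15 + 10 + 35 = 60 deg
  cos(60 deg) = 0.5000, sin(60 deg) = 0.8660
  joint[3] = (14.5820, 5.9567) + 1.9 * (0.5000, 0.8660) = (14.5820 + 0.9500, 5.9567 + 1.6454) = (15.5320, 7.6021)
End effector: (15.5320, 7.6021)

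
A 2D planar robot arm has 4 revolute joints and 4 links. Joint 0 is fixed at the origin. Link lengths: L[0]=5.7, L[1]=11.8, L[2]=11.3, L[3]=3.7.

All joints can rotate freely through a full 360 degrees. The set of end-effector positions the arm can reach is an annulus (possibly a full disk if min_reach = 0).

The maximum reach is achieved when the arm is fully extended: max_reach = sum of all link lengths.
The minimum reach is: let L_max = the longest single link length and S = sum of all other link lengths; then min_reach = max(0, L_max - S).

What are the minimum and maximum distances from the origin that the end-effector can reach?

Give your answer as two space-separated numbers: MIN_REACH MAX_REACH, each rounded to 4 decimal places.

Answer: 0.0000 32.5000

Derivation:
Link lengths: [5.7, 11.8, 11.3, 3.7]
max_reach = 5.7 + 11.8 + 11.3 + 3.7 = 32.5
L_max = max([5.7, 11.8, 11.3, 3.7]) = 11.8
S (sum of others) = 32.5 - 11.8 = 20.7
min_reach = max(0, 11.8 - 20.7) = max(0, -8.9) = 0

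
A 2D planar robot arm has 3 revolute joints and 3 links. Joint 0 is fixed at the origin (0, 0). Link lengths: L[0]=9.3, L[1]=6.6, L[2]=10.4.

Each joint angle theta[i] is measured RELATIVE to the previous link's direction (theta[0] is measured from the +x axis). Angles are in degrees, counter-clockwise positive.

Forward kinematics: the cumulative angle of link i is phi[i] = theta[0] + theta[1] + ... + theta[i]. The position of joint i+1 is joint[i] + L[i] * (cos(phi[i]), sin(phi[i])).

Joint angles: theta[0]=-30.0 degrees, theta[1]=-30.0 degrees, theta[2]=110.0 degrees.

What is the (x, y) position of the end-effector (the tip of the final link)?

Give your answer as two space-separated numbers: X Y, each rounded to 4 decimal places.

joint[0] = (0.0000, 0.0000)  (base)
link 0: phi[0] = -30 = -30 deg
  cos(-30 deg) = 0.8660, sin(-30 deg) = -0.5000
  joint[1] = (0.0000, 0.0000) + 9.3 * (0.8660, -0.5000) = (0.0000 + 8.0540, 0.0000 + -4.6500) = (8.0540, -4.6500)
link 1: phi[1] = -30 + -30 = -60 deg
  cos(-60 deg) = 0.5000, sin(-60 deg) = -0.8660
  joint[2] = (8.0540, -4.6500) + 6.6 * (0.5000, -0.8660) = (8.0540 + 3.3000, -4.6500 + -5.7158) = (11.3540, -10.3658)
link 2: phi[2] = -30 + -30 + 110 = 50 deg
  cos(50 deg) = 0.6428, sin(50 deg) = 0.7660
  joint[3] = (11.3540, -10.3658) + 10.4 * (0.6428, 0.7660) = (11.3540 + 6.6850, -10.3658 + 7.9669) = (18.0390, -2.3989)
End effector: (18.0390, -2.3989)

Answer: 18.0390 -2.3989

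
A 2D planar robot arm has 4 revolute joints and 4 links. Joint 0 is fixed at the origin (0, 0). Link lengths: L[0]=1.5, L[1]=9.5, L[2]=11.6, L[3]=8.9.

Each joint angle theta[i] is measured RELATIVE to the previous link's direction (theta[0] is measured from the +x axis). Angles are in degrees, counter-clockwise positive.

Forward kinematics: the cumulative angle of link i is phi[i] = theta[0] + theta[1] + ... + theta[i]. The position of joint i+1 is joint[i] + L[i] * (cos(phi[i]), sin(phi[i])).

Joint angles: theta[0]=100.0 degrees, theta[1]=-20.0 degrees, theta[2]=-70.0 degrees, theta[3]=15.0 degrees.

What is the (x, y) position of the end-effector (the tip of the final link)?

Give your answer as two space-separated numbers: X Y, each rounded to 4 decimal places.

joint[0] = (0.0000, 0.0000)  (base)
link 0: phi[0] = 100 = 100 deg
  cos(100 deg) = -0.1736, sin(100 deg) = 0.9848
  joint[1] = (0.0000, 0.0000) + 1.5 * (-0.1736, 0.9848) = (0.0000 + -0.2605, 0.0000 + 1.4772) = (-0.2605, 1.4772)
link 1: phi[1] = 100 + -20 = 80 deg
  cos(80 deg) = 0.1736, sin(80 deg) = 0.9848
  joint[2] = (-0.2605, 1.4772) + 9.5 * (0.1736, 0.9848) = (-0.2605 + 1.6497, 1.4772 + 9.3557) = (1.3892, 10.8329)
link 2: phi[2] = 100 + -20 + -70 = 10 deg
  cos(10 deg) = 0.9848, sin(10 deg) = 0.1736
  joint[3] = (1.3892, 10.8329) + 11.6 * (0.9848, 0.1736) = (1.3892 + 11.4238, 10.8329 + 2.0143) = (12.8130, 12.8472)
link 3: phi[3] = 100 + -20 + -70 + 15 = 25 deg
  cos(25 deg) = 0.9063, sin(25 deg) = 0.4226
  joint[4] = (12.8130, 12.8472) + 8.9 * (0.9063, 0.4226) = (12.8130 + 8.0661, 12.8472 + 3.7613) = (20.8791, 16.6085)
End effector: (20.8791, 16.6085)

Answer: 20.8791 16.6085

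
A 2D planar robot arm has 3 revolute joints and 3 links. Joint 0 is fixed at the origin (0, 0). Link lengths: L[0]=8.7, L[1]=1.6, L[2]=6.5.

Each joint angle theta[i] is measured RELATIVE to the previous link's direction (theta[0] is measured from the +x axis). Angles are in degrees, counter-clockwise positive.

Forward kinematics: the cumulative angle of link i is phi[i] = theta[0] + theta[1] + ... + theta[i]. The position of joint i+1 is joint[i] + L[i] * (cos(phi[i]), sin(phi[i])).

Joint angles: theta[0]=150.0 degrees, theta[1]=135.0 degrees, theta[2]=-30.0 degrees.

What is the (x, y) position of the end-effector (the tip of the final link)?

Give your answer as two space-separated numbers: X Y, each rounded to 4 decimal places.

Answer: -8.8026 -3.4740

Derivation:
joint[0] = (0.0000, 0.0000)  (base)
link 0: phi[0] = 150 = 150 deg
  cos(150 deg) = -0.8660, sin(150 deg) = 0.5000
  joint[1] = (0.0000, 0.0000) + 8.7 * (-0.8660, 0.5000) = (0.0000 + -7.5344, 0.0000 + 4.3500) = (-7.5344, 4.3500)
link 1: phi[1] = 150 + 135 = 285 deg
  cos(285 deg) = 0.2588, sin(285 deg) = -0.9659
  joint[2] = (-7.5344, 4.3500) + 1.6 * (0.2588, -0.9659) = (-7.5344 + 0.4141, 4.3500 + -1.5455) = (-7.1203, 2.8045)
link 2: phi[2] = 150 + 135 + -30 = 255 deg
  cos(255 deg) = -0.2588, sin(255 deg) = -0.9659
  joint[3] = (-7.1203, 2.8045) + 6.5 * (-0.2588, -0.9659) = (-7.1203 + -1.6823, 2.8045 + -6.2785) = (-8.8026, -3.4740)
End effector: (-8.8026, -3.4740)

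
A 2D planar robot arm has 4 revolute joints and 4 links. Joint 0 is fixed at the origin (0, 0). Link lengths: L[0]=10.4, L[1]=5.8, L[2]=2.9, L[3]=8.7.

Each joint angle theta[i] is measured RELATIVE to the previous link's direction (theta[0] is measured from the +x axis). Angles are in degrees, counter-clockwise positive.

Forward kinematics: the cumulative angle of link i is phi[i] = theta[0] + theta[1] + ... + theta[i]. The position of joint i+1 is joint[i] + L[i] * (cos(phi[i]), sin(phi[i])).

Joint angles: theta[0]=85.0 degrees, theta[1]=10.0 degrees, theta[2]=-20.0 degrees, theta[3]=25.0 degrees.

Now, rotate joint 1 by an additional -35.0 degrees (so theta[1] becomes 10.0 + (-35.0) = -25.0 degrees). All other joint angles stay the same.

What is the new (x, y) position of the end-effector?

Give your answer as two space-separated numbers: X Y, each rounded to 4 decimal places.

joint[0] = (0.0000, 0.0000)  (base)
link 0: phi[0] = 85 = 85 deg
  cos(85 deg) = 0.0872, sin(85 deg) = 0.9962
  joint[1] = (0.0000, 0.0000) + 10.4 * (0.0872, 0.9962) = (0.0000 + 0.9064, 0.0000 + 10.3604) = (0.9064, 10.3604)
link 1: phi[1] = 85 + -25 = 60 deg
  cos(60 deg) = 0.5000, sin(60 deg) = 0.8660
  joint[2] = (0.9064, 10.3604) + 5.8 * (0.5000, 0.8660) = (0.9064 + 2.9000, 10.3604 + 5.0229) = (3.8064, 15.3834)
link 2: phi[2] = 85 + -25 + -20 = 40 deg
  cos(40 deg) = 0.7660, sin(40 deg) = 0.6428
  joint[3] = (3.8064, 15.3834) + 2.9 * (0.7660, 0.6428) = (3.8064 + 2.2215, 15.3834 + 1.8641) = (6.0279, 17.2475)
link 3: phi[3] = 85 + -25 + -20 + 25 = 65 deg
  cos(65 deg) = 0.4226, sin(65 deg) = 0.9063
  joint[4] = (6.0279, 17.2475) + 8.7 * (0.4226, 0.9063) = (6.0279 + 3.6768, 17.2475 + 7.8849) = (9.7047, 25.1323)
End effector: (9.7047, 25.1323)

Answer: 9.7047 25.1323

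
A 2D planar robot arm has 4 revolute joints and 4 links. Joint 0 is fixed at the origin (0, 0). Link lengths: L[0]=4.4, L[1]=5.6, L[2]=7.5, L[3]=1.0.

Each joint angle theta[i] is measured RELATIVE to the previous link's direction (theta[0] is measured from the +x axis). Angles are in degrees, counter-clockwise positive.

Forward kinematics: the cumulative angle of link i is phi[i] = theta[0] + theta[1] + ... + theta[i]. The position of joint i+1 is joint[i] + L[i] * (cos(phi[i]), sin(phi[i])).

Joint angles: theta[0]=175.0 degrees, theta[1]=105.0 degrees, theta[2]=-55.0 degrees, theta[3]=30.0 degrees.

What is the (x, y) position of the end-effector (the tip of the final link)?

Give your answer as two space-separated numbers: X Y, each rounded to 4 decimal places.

joint[0] = (0.0000, 0.0000)  (base)
link 0: phi[0] = 175 = 175 deg
  cos(175 deg) = -0.9962, sin(175 deg) = 0.0872
  joint[1] = (0.0000, 0.0000) + 4.4 * (-0.9962, 0.0872) = (0.0000 + -4.3833, 0.0000 + 0.3835) = (-4.3833, 0.3835)
link 1: phi[1] = 175 + 105 = 280 deg
  cos(280 deg) = 0.1736, sin(280 deg) = -0.9848
  joint[2] = (-4.3833, 0.3835) + 5.6 * (0.1736, -0.9848) = (-4.3833 + 0.9724, 0.3835 + -5.5149) = (-3.4108, -5.1314)
link 2: phi[2] = 175 + 105 + -55 = 225 deg
  cos(225 deg) = -0.7071, sin(225 deg) = -0.7071
  joint[3] = (-3.4108, -5.1314) + 7.5 * (-0.7071, -0.7071) = (-3.4108 + -5.3033, -5.1314 + -5.3033) = (-8.7141, -10.4347)
link 3: phi[3] = 175 + 105 + -55 + 30 = 255 deg
  cos(255 deg) = -0.2588, sin(255 deg) = -0.9659
  joint[4] = (-8.7141, -10.4347) + 1 * (-0.2588, -0.9659) = (-8.7141 + -0.2588, -10.4347 + -0.9659) = (-8.9729, -11.4007)
End effector: (-8.9729, -11.4007)

Answer: -8.9729 -11.4007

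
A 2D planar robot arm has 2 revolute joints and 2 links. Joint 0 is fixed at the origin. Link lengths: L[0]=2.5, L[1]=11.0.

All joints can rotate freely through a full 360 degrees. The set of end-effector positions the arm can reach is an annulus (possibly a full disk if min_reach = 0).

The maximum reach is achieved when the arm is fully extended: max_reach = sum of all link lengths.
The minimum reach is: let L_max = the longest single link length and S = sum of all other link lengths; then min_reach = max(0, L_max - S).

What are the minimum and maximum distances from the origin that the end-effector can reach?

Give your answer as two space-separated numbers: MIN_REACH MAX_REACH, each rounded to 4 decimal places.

Answer: 8.5000 13.5000

Derivation:
Link lengths: [2.5, 11.0]
max_reach = 2.5 + 11 = 13.5
L_max = max([2.5, 11.0]) = 11
S (sum of others) = 13.5 - 11 = 2.5
min_reach = max(0, 11 - 2.5) = max(0, 8.5) = 8.5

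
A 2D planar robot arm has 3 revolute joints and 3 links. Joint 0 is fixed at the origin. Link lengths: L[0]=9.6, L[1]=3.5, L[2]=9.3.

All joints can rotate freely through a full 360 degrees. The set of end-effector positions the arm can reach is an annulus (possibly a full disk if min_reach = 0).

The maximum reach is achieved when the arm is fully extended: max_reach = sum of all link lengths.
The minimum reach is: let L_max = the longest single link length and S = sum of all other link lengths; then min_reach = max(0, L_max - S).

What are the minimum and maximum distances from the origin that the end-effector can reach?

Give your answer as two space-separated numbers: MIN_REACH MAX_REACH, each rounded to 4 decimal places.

Answer: 0.0000 22.4000

Derivation:
Link lengths: [9.6, 3.5, 9.3]
max_reach = 9.6 + 3.5 + 9.3 = 22.4
L_max = max([9.6, 3.5, 9.3]) = 9.6
S (sum of others) = 22.4 - 9.6 = 12.8
min_reach = max(0, 9.6 - 12.8) = max(0, -3.2) = 0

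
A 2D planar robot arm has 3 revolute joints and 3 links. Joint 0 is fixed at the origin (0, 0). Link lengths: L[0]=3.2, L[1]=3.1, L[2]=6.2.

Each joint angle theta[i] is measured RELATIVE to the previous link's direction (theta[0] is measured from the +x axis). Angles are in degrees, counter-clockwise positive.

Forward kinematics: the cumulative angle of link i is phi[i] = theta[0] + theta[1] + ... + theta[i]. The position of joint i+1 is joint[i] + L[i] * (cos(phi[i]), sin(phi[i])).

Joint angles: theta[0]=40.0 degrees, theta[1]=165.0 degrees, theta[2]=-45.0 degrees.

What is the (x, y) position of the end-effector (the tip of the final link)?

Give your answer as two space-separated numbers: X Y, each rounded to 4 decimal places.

joint[0] = (0.0000, 0.0000)  (base)
link 0: phi[0] = 40 = 40 deg
  cos(40 deg) = 0.7660, sin(40 deg) = 0.6428
  joint[1] = (0.0000, 0.0000) + 3.2 * (0.7660, 0.6428) = (0.0000 + 2.4513, 0.0000 + 2.0569) = (2.4513, 2.0569)
link 1: phi[1] = 40 + 165 = 205 deg
  cos(205 deg) = -0.9063, sin(205 deg) = -0.4226
  joint[2] = (2.4513, 2.0569) + 3.1 * (-0.9063, -0.4226) = (2.4513 + -2.8096, 2.0569 + -1.3101) = (-0.3582, 0.7468)
link 2: phi[2] = 40 + 165 + -45 = 160 deg
  cos(160 deg) = -0.9397, sin(160 deg) = 0.3420
  joint[3] = (-0.3582, 0.7468) + 6.2 * (-0.9397, 0.3420) = (-0.3582 + -5.8261, 0.7468 + 2.1205) = (-6.1843, 2.8673)
End effector: (-6.1843, 2.8673)

Answer: -6.1843 2.8673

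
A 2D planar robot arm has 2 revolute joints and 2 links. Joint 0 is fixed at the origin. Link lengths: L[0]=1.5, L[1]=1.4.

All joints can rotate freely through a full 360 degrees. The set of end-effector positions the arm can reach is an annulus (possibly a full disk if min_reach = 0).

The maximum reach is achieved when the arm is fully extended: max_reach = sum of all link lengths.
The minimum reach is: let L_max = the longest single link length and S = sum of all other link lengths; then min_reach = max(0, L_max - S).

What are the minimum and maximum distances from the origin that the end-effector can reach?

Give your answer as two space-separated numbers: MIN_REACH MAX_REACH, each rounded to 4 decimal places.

Link lengths: [1.5, 1.4]
max_reach = 1.5 + 1.4 = 2.9
L_max = max([1.5, 1.4]) = 1.5
S (sum of others) = 2.9 - 1.5 = 1.4
min_reach = max(0, 1.5 - 1.4) = max(0, 0.1) = 0.1

Answer: 0.1000 2.9000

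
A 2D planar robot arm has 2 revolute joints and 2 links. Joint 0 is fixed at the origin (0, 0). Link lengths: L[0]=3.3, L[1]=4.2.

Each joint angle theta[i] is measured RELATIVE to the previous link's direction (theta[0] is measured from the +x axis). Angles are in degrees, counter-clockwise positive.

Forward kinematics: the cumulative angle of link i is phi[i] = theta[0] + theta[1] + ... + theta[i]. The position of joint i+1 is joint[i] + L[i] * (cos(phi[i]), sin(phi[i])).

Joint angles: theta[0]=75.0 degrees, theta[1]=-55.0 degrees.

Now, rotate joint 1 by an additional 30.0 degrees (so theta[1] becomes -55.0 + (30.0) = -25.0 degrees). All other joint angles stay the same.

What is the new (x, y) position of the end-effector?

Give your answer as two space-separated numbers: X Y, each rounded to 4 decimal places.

Answer: 3.5538 6.4049

Derivation:
joint[0] = (0.0000, 0.0000)  (base)
link 0: phi[0] = 75 = 75 deg
  cos(75 deg) = 0.2588, sin(75 deg) = 0.9659
  joint[1] = (0.0000, 0.0000) + 3.3 * (0.2588, 0.9659) = (0.0000 + 0.8541, 0.0000 + 3.1876) = (0.8541, 3.1876)
link 1: phi[1] = 75 + -25 = 50 deg
  cos(50 deg) = 0.6428, sin(50 deg) = 0.7660
  joint[2] = (0.8541, 3.1876) + 4.2 * (0.6428, 0.7660) = (0.8541 + 2.6997, 3.1876 + 3.2174) = (3.5538, 6.4049)
End effector: (3.5538, 6.4049)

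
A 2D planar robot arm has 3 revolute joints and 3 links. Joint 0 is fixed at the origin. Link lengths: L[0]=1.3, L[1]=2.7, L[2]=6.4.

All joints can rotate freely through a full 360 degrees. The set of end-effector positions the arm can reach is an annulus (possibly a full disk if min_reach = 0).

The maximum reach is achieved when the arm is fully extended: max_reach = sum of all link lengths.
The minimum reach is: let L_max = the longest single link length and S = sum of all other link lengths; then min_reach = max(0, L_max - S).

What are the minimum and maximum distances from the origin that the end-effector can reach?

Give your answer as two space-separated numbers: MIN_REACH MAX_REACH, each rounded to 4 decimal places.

Link lengths: [1.3, 2.7, 6.4]
max_reach = 1.3 + 2.7 + 6.4 = 10.4
L_max = max([1.3, 2.7, 6.4]) = 6.4
S (sum of others) = 10.4 - 6.4 = 4
min_reach = max(0, 6.4 - 4) = max(0, 2.4) = 2.4

Answer: 2.4000 10.4000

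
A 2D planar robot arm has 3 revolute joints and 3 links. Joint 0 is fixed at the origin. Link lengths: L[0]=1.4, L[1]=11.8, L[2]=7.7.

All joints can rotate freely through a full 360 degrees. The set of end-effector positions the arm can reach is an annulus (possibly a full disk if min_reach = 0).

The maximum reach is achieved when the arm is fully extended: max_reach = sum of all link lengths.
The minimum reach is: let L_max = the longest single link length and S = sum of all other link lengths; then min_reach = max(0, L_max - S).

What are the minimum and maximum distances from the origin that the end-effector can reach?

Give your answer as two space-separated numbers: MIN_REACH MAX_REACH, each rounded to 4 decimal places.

Answer: 2.7000 20.9000

Derivation:
Link lengths: [1.4, 11.8, 7.7]
max_reach = 1.4 + 11.8 + 7.7 = 20.9
L_max = max([1.4, 11.8, 7.7]) = 11.8
S (sum of others) = 20.9 - 11.8 = 9.1
min_reach = max(0, 11.8 - 9.1) = max(0, 2.7) = 2.7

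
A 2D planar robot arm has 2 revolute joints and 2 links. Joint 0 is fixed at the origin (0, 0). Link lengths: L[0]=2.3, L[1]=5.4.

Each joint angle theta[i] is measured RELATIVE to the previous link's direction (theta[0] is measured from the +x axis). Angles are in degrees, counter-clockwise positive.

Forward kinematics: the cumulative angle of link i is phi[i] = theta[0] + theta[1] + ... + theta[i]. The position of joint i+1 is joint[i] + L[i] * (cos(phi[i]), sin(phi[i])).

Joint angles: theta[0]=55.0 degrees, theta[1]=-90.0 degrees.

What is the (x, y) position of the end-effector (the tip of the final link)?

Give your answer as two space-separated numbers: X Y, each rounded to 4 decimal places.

Answer: 5.7426 -1.2133

Derivation:
joint[0] = (0.0000, 0.0000)  (base)
link 0: phi[0] = 55 = 55 deg
  cos(55 deg) = 0.5736, sin(55 deg) = 0.8192
  joint[1] = (0.0000, 0.0000) + 2.3 * (0.5736, 0.8192) = (0.0000 + 1.3192, 0.0000 + 1.8840) = (1.3192, 1.8840)
link 1: phi[1] = 55 + -90 = -35 deg
  cos(-35 deg) = 0.8192, sin(-35 deg) = -0.5736
  joint[2] = (1.3192, 1.8840) + 5.4 * (0.8192, -0.5736) = (1.3192 + 4.4234, 1.8840 + -3.0973) = (5.7426, -1.2133)
End effector: (5.7426, -1.2133)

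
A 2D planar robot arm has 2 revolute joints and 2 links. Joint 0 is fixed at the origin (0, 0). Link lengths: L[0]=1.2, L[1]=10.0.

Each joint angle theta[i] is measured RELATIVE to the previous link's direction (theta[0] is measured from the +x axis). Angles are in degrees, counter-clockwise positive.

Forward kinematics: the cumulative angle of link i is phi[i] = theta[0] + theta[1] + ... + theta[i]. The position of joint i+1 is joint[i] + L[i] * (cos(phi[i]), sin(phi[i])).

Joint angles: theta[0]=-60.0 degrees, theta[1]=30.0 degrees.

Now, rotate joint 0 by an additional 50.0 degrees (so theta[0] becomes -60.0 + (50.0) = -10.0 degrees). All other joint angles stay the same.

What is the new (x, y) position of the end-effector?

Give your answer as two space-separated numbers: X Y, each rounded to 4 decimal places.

joint[0] = (0.0000, 0.0000)  (base)
link 0: phi[0] = -10 = -10 deg
  cos(-10 deg) = 0.9848, sin(-10 deg) = -0.1736
  joint[1] = (0.0000, 0.0000) + 1.2 * (0.9848, -0.1736) = (0.0000 + 1.1818, 0.0000 + -0.2084) = (1.1818, -0.2084)
link 1: phi[1] = -10 + 30 = 20 deg
  cos(20 deg) = 0.9397, sin(20 deg) = 0.3420
  joint[2] = (1.1818, -0.2084) + 10 * (0.9397, 0.3420) = (1.1818 + 9.3969, -0.2084 + 3.4202) = (10.5787, 3.2118)
End effector: (10.5787, 3.2118)

Answer: 10.5787 3.2118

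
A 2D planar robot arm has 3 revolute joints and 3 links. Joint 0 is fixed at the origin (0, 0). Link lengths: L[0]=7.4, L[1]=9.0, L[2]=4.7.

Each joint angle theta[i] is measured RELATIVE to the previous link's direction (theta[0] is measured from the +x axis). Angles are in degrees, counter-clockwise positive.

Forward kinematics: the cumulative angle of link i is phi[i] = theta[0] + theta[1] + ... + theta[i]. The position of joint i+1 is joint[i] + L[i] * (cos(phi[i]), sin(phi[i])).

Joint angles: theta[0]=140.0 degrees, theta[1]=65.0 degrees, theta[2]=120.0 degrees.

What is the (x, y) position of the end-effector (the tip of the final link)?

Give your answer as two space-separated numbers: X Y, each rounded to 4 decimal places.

joint[0] = (0.0000, 0.0000)  (base)
link 0: phi[0] = 140 = 140 deg
  cos(140 deg) = -0.7660, sin(140 deg) = 0.6428
  joint[1] = (0.0000, 0.0000) + 7.4 * (-0.7660, 0.6428) = (0.0000 + -5.6687, 0.0000 + 4.7566) = (-5.6687, 4.7566)
link 1: phi[1] = 140 + 65 = 205 deg
  cos(205 deg) = -0.9063, sin(205 deg) = -0.4226
  joint[2] = (-5.6687, 4.7566) + 9 * (-0.9063, -0.4226) = (-5.6687 + -8.1568, 4.7566 + -3.8036) = (-13.8255, 0.9531)
link 2: phi[2] = 140 + 65 + 120 = 325 deg
  cos(325 deg) = 0.8192, sin(325 deg) = -0.5736
  joint[3] = (-13.8255, 0.9531) + 4.7 * (0.8192, -0.5736) = (-13.8255 + 3.8500, 0.9531 + -2.6958) = (-9.9755, -1.7427)
End effector: (-9.9755, -1.7427)

Answer: -9.9755 -1.7427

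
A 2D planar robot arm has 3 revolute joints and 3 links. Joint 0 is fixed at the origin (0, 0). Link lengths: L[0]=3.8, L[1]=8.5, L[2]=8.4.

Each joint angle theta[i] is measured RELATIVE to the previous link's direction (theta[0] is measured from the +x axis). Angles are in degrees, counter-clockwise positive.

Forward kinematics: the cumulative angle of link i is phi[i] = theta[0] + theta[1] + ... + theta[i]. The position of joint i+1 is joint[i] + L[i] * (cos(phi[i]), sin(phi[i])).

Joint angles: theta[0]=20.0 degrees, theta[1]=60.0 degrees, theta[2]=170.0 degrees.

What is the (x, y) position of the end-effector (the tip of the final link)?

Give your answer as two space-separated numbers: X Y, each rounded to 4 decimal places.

Answer: 2.1739 1.7771

Derivation:
joint[0] = (0.0000, 0.0000)  (base)
link 0: phi[0] = 20 = 20 deg
  cos(20 deg) = 0.9397, sin(20 deg) = 0.3420
  joint[1] = (0.0000, 0.0000) + 3.8 * (0.9397, 0.3420) = (0.0000 + 3.5708, 0.0000 + 1.2997) = (3.5708, 1.2997)
link 1: phi[1] = 20 + 60 = 80 deg
  cos(80 deg) = 0.1736, sin(80 deg) = 0.9848
  joint[2] = (3.5708, 1.2997) + 8.5 * (0.1736, 0.9848) = (3.5708 + 1.4760, 1.2997 + 8.3709) = (5.0468, 9.6705)
link 2: phi[2] = 20 + 60 + 170 = 250 deg
  cos(250 deg) = -0.3420, sin(250 deg) = -0.9397
  joint[3] = (5.0468, 9.6705) + 8.4 * (-0.3420, -0.9397) = (5.0468 + -2.8730, 9.6705 + -7.8934) = (2.1739, 1.7771)
End effector: (2.1739, 1.7771)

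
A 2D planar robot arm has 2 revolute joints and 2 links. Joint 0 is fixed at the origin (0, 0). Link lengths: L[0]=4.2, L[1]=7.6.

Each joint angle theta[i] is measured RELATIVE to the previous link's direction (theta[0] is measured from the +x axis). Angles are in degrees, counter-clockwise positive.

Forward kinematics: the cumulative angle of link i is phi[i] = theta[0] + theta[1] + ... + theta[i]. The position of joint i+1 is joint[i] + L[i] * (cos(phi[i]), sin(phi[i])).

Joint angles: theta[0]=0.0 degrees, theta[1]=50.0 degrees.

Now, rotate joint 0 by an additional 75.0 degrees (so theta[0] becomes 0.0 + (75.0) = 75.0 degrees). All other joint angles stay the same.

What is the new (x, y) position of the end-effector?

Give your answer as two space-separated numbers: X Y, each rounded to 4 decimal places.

joint[0] = (0.0000, 0.0000)  (base)
link 0: phi[0] = 75 = 75 deg
  cos(75 deg) = 0.2588, sin(75 deg) = 0.9659
  joint[1] = (0.0000, 0.0000) + 4.2 * (0.2588, 0.9659) = (0.0000 + 1.0870, 0.0000 + 4.0569) = (1.0870, 4.0569)
link 1: phi[1] = 75 + 50 = 125 deg
  cos(125 deg) = -0.5736, sin(125 deg) = 0.8192
  joint[2] = (1.0870, 4.0569) + 7.6 * (-0.5736, 0.8192) = (1.0870 + -4.3592, 4.0569 + 6.2256) = (-3.2721, 10.2824)
End effector: (-3.2721, 10.2824)

Answer: -3.2721 10.2824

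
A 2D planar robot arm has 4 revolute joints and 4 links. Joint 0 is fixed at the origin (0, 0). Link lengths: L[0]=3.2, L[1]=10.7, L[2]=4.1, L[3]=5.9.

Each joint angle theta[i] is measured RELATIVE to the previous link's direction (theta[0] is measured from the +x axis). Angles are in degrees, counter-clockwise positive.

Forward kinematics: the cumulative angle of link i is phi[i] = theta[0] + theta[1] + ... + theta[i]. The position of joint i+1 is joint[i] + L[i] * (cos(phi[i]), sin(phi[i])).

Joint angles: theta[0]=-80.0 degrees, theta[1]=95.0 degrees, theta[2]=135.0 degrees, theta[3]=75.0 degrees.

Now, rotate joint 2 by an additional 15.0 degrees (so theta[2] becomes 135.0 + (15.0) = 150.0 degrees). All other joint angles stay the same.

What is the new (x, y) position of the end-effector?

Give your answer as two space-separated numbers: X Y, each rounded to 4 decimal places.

joint[0] = (0.0000, 0.0000)  (base)
link 0: phi[0] = -80 = -80 deg
  cos(-80 deg) = 0.1736, sin(-80 deg) = -0.9848
  joint[1] = (0.0000, 0.0000) + 3.2 * (0.1736, -0.9848) = (0.0000 + 0.5557, 0.0000 + -3.1514) = (0.5557, -3.1514)
link 1: phi[1] = -80 + 95 = 15 deg
  cos(15 deg) = 0.9659, sin(15 deg) = 0.2588
  joint[2] = (0.5557, -3.1514) + 10.7 * (0.9659, 0.2588) = (0.5557 + 10.3354, -3.1514 + 2.7694) = (10.8911, -0.3820)
link 2: phi[2] = -80 + 95 + 150 = 165 deg
  cos(165 deg) = -0.9659, sin(165 deg) = 0.2588
  joint[3] = (10.8911, -0.3820) + 4.1 * (-0.9659, 0.2588) = (10.8911 + -3.9603, -0.3820 + 1.0612) = (6.9308, 0.6791)
link 3: phi[3] = -80 + 95 + 150 + 75 = 240 deg
  cos(240 deg) = -0.5000, sin(240 deg) = -0.8660
  joint[4] = (6.9308, 0.6791) + 5.9 * (-0.5000, -0.8660) = (6.9308 + -2.9500, 0.6791 + -5.1095) = (3.9808, -4.4304)
End effector: (3.9808, -4.4304)

Answer: 3.9808 -4.4304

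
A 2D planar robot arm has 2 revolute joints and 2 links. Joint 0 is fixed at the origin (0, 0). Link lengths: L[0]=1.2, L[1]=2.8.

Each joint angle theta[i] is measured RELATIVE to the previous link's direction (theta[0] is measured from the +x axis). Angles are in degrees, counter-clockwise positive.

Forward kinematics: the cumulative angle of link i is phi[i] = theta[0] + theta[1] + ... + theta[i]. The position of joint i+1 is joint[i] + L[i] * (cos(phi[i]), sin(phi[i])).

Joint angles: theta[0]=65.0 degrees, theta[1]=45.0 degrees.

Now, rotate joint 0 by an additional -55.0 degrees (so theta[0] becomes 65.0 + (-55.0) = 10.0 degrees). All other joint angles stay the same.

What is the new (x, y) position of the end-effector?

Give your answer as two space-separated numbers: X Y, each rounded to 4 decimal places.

joint[0] = (0.0000, 0.0000)  (base)
link 0: phi[0] = 10 = 10 deg
  cos(10 deg) = 0.9848, sin(10 deg) = 0.1736
  joint[1] = (0.0000, 0.0000) + 1.2 * (0.9848, 0.1736) = (0.0000 + 1.1818, 0.0000 + 0.2084) = (1.1818, 0.2084)
link 1: phi[1] = 10 + 45 = 55 deg
  cos(55 deg) = 0.5736, sin(55 deg) = 0.8192
  joint[2] = (1.1818, 0.2084) + 2.8 * (0.5736, 0.8192) = (1.1818 + 1.6060, 0.2084 + 2.2936) = (2.7878, 2.5020)
End effector: (2.7878, 2.5020)

Answer: 2.7878 2.5020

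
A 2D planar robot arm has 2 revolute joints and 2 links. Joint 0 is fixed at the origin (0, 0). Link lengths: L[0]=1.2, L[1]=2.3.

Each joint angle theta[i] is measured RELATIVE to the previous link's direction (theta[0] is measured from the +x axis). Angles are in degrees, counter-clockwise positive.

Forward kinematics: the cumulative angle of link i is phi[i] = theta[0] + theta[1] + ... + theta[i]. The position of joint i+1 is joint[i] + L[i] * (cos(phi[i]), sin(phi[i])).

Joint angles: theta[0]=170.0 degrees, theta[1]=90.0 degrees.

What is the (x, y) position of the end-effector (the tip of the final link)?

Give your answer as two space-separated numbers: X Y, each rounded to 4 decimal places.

joint[0] = (0.0000, 0.0000)  (base)
link 0: phi[0] = 170 = 170 deg
  cos(170 deg) = -0.9848, sin(170 deg) = 0.1736
  joint[1] = (0.0000, 0.0000) + 1.2 * (-0.9848, 0.1736) = (0.0000 + -1.1818, 0.0000 + 0.2084) = (-1.1818, 0.2084)
link 1: phi[1] = 170 + 90 = 260 deg
  cos(260 deg) = -0.1736, sin(260 deg) = -0.9848
  joint[2] = (-1.1818, 0.2084) + 2.3 * (-0.1736, -0.9848) = (-1.1818 + -0.3994, 0.2084 + -2.2651) = (-1.5812, -2.0567)
End effector: (-1.5812, -2.0567)

Answer: -1.5812 -2.0567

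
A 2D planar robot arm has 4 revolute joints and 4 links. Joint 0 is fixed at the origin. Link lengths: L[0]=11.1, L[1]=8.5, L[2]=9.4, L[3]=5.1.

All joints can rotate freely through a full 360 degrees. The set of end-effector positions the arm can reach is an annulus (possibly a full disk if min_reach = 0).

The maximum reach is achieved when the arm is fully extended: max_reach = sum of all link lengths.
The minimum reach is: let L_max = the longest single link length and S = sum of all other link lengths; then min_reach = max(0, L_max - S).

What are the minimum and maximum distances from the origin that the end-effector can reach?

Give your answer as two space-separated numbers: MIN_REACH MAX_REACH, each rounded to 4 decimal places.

Link lengths: [11.1, 8.5, 9.4, 5.1]
max_reach = 11.1 + 8.5 + 9.4 + 5.1 = 34.1
L_max = max([11.1, 8.5, 9.4, 5.1]) = 11.1
S (sum of others) = 34.1 - 11.1 = 23
min_reach = max(0, 11.1 - 23) = max(0, -11.9) = 0

Answer: 0.0000 34.1000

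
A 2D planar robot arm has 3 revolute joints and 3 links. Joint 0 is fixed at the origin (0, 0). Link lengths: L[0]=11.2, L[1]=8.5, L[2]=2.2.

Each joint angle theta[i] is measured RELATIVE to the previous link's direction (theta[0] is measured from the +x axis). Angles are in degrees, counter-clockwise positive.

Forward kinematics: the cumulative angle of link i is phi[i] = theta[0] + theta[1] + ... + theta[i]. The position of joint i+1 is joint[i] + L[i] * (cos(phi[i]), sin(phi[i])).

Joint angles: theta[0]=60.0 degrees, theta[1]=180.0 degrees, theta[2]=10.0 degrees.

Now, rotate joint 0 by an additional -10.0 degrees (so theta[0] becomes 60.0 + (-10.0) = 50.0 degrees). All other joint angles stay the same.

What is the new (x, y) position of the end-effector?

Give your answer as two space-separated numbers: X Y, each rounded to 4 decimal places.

Answer: 0.6355 0.1631

Derivation:
joint[0] = (0.0000, 0.0000)  (base)
link 0: phi[0] = 50 = 50 deg
  cos(50 deg) = 0.6428, sin(50 deg) = 0.7660
  joint[1] = (0.0000, 0.0000) + 11.2 * (0.6428, 0.7660) = (0.0000 + 7.1992, 0.0000 + 8.5797) = (7.1992, 8.5797)
link 1: phi[1] = 50 + 180 = 230 deg
  cos(230 deg) = -0.6428, sin(230 deg) = -0.7660
  joint[2] = (7.1992, 8.5797) + 8.5 * (-0.6428, -0.7660) = (7.1992 + -5.4637, 8.5797 + -6.5114) = (1.7355, 2.0683)
link 2: phi[2] = 50 + 180 + 10 = 240 deg
  cos(240 deg) = -0.5000, sin(240 deg) = -0.8660
  joint[3] = (1.7355, 2.0683) + 2.2 * (-0.5000, -0.8660) = (1.7355 + -1.1000, 2.0683 + -1.9053) = (0.6355, 0.1631)
End effector: (0.6355, 0.1631)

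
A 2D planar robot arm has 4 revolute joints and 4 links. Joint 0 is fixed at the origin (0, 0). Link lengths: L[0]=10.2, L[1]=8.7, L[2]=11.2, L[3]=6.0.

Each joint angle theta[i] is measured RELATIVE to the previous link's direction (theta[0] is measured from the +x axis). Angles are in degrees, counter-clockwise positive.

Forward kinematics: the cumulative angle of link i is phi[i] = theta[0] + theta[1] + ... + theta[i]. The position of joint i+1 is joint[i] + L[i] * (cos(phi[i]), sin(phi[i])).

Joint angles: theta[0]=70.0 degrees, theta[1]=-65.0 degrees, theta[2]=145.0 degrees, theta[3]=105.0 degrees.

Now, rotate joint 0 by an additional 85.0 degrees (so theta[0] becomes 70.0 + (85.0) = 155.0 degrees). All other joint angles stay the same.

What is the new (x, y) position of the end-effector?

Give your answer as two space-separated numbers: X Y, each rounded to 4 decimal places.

Answer: -10.0302 1.7841

Derivation:
joint[0] = (0.0000, 0.0000)  (base)
link 0: phi[0] = 155 = 155 deg
  cos(155 deg) = -0.9063, sin(155 deg) = 0.4226
  joint[1] = (0.0000, 0.0000) + 10.2 * (-0.9063, 0.4226) = (0.0000 + -9.2443, 0.0000 + 4.3107) = (-9.2443, 4.3107)
link 1: phi[1] = 155 + -65 = 90 deg
  cos(90 deg) = 0.0000, sin(90 deg) = 1.0000
  joint[2] = (-9.2443, 4.3107) + 8.7 * (0.0000, 1.0000) = (-9.2443 + 0.0000, 4.3107 + 8.7000) = (-9.2443, 13.0107)
link 2: phi[2] = 155 + -65 + 145 = 235 deg
  cos(235 deg) = -0.5736, sin(235 deg) = -0.8192
  joint[3] = (-9.2443, 13.0107) + 11.2 * (-0.5736, -0.8192) = (-9.2443 + -6.4241, 13.0107 + -9.1745) = (-15.6684, 3.8362)
link 3: phi[3] = 155 + -65 + 145 + 105 = 340 deg
  cos(340 deg) = 0.9397, sin(340 deg) = -0.3420
  joint[4] = (-15.6684, 3.8362) + 6 * (0.9397, -0.3420) = (-15.6684 + 5.6382, 3.8362 + -2.0521) = (-10.0302, 1.7841)
End effector: (-10.0302, 1.7841)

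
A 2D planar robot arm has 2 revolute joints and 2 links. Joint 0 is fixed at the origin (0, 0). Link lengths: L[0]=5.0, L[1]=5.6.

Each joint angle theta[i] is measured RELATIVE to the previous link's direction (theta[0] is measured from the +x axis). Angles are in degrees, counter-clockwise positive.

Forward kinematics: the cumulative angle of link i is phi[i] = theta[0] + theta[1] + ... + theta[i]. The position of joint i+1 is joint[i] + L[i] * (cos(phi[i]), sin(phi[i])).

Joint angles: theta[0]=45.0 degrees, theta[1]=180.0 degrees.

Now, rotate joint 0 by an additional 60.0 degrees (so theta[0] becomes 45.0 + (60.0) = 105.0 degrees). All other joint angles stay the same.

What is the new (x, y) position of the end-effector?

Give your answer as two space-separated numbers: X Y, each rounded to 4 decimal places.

joint[0] = (0.0000, 0.0000)  (base)
link 0: phi[0] = 105 = 105 deg
  cos(105 deg) = -0.2588, sin(105 deg) = 0.9659
  joint[1] = (0.0000, 0.0000) + 5 * (-0.2588, 0.9659) = (0.0000 + -1.2941, 0.0000 + 4.8296) = (-1.2941, 4.8296)
link 1: phi[1] = 105 + 180 = 285 deg
  cos(285 deg) = 0.2588, sin(285 deg) = -0.9659
  joint[2] = (-1.2941, 4.8296) + 5.6 * (0.2588, -0.9659) = (-1.2941 + 1.4494, 4.8296 + -5.4092) = (0.1553, -0.5796)
End effector: (0.1553, -0.5796)

Answer: 0.1553 -0.5796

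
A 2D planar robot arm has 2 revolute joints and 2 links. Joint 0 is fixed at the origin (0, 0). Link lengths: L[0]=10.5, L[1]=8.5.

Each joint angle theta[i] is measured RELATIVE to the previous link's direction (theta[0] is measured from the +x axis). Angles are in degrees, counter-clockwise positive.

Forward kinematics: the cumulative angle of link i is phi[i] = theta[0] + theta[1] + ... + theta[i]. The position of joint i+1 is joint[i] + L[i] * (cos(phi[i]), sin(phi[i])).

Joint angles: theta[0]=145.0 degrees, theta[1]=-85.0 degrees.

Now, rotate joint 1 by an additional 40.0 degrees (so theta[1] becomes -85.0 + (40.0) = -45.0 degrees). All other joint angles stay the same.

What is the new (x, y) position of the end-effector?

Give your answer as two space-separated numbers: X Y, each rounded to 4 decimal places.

joint[0] = (0.0000, 0.0000)  (base)
link 0: phi[0] = 145 = 145 deg
  cos(145 deg) = -0.8192, sin(145 deg) = 0.5736
  joint[1] = (0.0000, 0.0000) + 10.5 * (-0.8192, 0.5736) = (0.0000 + -8.6011, 0.0000 + 6.0226) = (-8.6011, 6.0226)
link 1: phi[1] = 145 + -45 = 100 deg
  cos(100 deg) = -0.1736, sin(100 deg) = 0.9848
  joint[2] = (-8.6011, 6.0226) + 8.5 * (-0.1736, 0.9848) = (-8.6011 + -1.4760, 6.0226 + 8.3709) = (-10.0771, 14.3934)
End effector: (-10.0771, 14.3934)

Answer: -10.0771 14.3934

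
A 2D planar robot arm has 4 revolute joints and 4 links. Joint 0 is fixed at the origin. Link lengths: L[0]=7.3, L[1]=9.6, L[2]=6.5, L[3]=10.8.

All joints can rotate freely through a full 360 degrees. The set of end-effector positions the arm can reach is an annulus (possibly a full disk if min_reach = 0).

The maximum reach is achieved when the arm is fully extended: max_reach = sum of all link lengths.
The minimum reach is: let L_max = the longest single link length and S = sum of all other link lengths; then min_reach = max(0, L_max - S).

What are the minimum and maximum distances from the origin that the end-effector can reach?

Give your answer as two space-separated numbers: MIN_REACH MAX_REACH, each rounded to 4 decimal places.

Link lengths: [7.3, 9.6, 6.5, 10.8]
max_reach = 7.3 + 9.6 + 6.5 + 10.8 = 34.2
L_max = max([7.3, 9.6, 6.5, 10.8]) = 10.8
S (sum of others) = 34.2 - 10.8 = 23.4
min_reach = max(0, 10.8 - 23.4) = max(0, -12.6) = 0

Answer: 0.0000 34.2000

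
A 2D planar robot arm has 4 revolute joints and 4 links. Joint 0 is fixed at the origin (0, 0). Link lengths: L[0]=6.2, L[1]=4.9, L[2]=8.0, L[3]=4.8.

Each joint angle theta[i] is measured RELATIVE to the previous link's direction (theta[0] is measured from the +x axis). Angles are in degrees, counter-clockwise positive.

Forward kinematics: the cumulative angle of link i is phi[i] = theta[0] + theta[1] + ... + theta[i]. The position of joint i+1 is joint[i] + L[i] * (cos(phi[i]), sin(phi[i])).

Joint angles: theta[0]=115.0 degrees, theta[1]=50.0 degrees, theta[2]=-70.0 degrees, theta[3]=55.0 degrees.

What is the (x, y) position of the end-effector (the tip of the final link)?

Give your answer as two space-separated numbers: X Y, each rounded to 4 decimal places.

joint[0] = (0.0000, 0.0000)  (base)
link 0: phi[0] = 115 = 115 deg
  cos(115 deg) = -0.4226, sin(115 deg) = 0.9063
  joint[1] = (0.0000, 0.0000) + 6.2 * (-0.4226, 0.9063) = (0.0000 + -2.6202, 0.0000 + 5.6191) = (-2.6202, 5.6191)
link 1: phi[1] = 115 + 50 = 165 deg
  cos(165 deg) = -0.9659, sin(165 deg) = 0.2588
  joint[2] = (-2.6202, 5.6191) + 4.9 * (-0.9659, 0.2588) = (-2.6202 + -4.7330, 5.6191 + 1.2682) = (-7.3533, 6.8873)
link 2: phi[2] = 115 + 50 + -70 = 95 deg
  cos(95 deg) = -0.0872, sin(95 deg) = 0.9962
  joint[3] = (-7.3533, 6.8873) + 8 * (-0.0872, 0.9962) = (-7.3533 + -0.6972, 6.8873 + 7.9696) = (-8.0505, 14.8569)
link 3: phi[3] = 115 + 50 + -70 + 55 = 150 deg
  cos(150 deg) = -0.8660, sin(150 deg) = 0.5000
  joint[4] = (-8.0505, 14.8569) + 4.8 * (-0.8660, 0.5000) = (-8.0505 + -4.1569, 14.8569 + 2.4000) = (-12.2074, 17.2569)
End effector: (-12.2074, 17.2569)

Answer: -12.2074 17.2569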